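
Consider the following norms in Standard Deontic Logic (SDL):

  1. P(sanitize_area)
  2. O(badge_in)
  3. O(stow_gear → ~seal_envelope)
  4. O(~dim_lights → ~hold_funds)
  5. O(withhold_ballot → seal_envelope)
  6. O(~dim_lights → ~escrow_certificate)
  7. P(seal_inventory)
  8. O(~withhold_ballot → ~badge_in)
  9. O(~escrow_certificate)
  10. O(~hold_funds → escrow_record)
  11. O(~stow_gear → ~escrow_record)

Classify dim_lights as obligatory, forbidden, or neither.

Obligatory

Premise 2 states O(badge_in) outright.
Premise 8 is O(~withhold_ballot → ~badge_in); contrapositively O(badge_in → withhold_ballot). Since O(badge_in) holds, K gives O(withhold_ballot).
From O(withhold_ballot) and premise 5, O(withhold_ballot → seal_envelope), we obtain O(seal_envelope).
The contrapositive of premise 3 (O(stow_gear → ~seal_envelope)) is O(seal_envelope → ~stow_gear), and O(seal_envelope) is already established, so O(~stow_gear).
Applying K to premise 11 (O(~stow_gear → ~escrow_record)) and O(~stow_gear) yields O(~escrow_record).
The contrapositive of premise 10 (O(~hold_funds → escrow_record)) is O(~escrow_record → hold_funds), and O(~escrow_record) is already established, so O(hold_funds).
The contrapositive of premise 4 (O(~dim_lights → ~hold_funds)) is O(hold_funds → dim_lights), and O(hold_funds) is already established, so O(dim_lights).
Premises 1, 6, 7, 9 do not contribute to this derivation.
Hence dim_lights is obligatory.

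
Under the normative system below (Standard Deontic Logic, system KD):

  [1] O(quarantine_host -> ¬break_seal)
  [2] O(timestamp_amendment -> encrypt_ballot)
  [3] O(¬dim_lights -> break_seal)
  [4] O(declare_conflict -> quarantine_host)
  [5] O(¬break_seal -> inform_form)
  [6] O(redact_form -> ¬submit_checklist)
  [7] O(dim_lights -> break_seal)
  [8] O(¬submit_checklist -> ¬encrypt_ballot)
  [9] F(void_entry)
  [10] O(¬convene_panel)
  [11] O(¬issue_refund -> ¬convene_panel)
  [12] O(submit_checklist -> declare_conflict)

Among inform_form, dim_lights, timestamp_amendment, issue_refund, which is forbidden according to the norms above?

Premises 7 and 3 are O(dim_lights -> break_seal) and O(¬dim_lights -> break_seal); every ideal world satisfies dim_lights or ¬dim_lights, so in either case break_seal holds — hence O(break_seal).
The contrapositive of premise 1 (O(quarantine_host -> ¬break_seal)) is O(break_seal -> ¬quarantine_host), and O(break_seal) is already established, so O(¬quarantine_host).
Premise 4 is O(declare_conflict -> quarantine_host); contrapositively O(¬quarantine_host -> ¬declare_conflict). Since O(¬quarantine_host) holds, K gives O(¬declare_conflict).
The contrapositive of premise 12 (O(submit_checklist -> declare_conflict)) is O(¬declare_conflict -> ¬submit_checklist), and O(¬declare_conflict) is already established, so O(¬submit_checklist).
Premise 8 is O(¬submit_checklist -> ¬encrypt_ballot); since O(¬submit_checklist), deontic closure gives O(¬encrypt_ballot).
Premise 2, O(timestamp_amendment -> encrypt_ballot), contraposes to O(¬encrypt_ballot -> ¬timestamp_amendment); with O(¬encrypt_ballot) we get O(¬timestamp_amendment).
So O(¬timestamp_amendment) holds, i.e. timestamp_amendment is forbidden. None of the other listed options is forbidden under the premises.

timestamp_amendment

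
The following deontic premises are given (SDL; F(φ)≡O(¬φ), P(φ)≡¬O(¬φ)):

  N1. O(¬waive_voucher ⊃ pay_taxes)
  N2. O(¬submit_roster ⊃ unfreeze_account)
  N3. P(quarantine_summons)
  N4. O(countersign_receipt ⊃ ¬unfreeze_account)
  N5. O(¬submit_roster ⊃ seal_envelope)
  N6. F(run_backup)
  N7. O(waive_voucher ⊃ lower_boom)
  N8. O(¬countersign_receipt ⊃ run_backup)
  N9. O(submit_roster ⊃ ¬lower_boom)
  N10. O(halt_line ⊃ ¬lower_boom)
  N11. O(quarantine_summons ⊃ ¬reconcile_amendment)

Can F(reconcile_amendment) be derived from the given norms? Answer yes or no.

Premise 11 is O(quarantine_summons ⊃ ¬reconcile_amendment), but O(quarantine_summons) is not derivable from the premises (the permission P(quarantine_summons) asserts only ¬O(¬quarantine_summons), not O(quarantine_summons)), so it does not yield O(¬reconcile_amendment).
No other premise forces O(¬reconcile_amendment). An ideal world satisfying every premise can still have reconcile_amendment true, so F(reconcile_amendment) is not derivable.

No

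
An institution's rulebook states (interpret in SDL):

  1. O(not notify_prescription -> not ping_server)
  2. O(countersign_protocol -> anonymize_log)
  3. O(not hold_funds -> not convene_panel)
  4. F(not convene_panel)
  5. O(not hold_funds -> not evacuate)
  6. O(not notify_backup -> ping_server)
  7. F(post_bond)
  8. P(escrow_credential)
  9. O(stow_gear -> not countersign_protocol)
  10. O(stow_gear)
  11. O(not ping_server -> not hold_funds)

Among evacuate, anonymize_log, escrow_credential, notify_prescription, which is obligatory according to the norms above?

Premise 4, F(not convene_panel), is equivalent to O(convene_panel).
Premise 3 is O(not hold_funds -> not convene_panel); contrapositively O(convene_panel -> hold_funds). Since O(convene_panel) holds, K gives O(hold_funds).
Premise 11 is O(not ping_server -> not hold_funds); contrapositively O(hold_funds -> ping_server). Since O(hold_funds) holds, K gives O(ping_server).
The contrapositive of premise 1 (O(not notify_prescription -> not ping_server)) is O(ping_server -> notify_prescription), and O(ping_server) is already established, so O(notify_prescription).
So O(notify_prescription) holds — notify_prescription is obligatory. None of the other listed options is made obligatory by any chain of premises.

notify_prescription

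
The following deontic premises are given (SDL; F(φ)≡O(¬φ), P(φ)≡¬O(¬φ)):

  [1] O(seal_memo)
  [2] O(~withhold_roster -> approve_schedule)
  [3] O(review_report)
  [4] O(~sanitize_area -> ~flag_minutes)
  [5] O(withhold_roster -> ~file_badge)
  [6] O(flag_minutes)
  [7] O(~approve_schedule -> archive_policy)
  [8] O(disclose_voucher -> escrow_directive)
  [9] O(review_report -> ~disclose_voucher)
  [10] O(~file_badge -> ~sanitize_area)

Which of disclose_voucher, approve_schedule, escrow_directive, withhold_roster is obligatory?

approve_schedule

Premise 6 states O(flag_minutes) outright.
Premise 4 is O(~sanitize_area -> ~flag_minutes); contrapositively O(flag_minutes -> sanitize_area). Since O(flag_minutes) holds, K gives O(sanitize_area).
Premise 10, O(~file_badge -> ~sanitize_area), contraposes to O(sanitize_area -> file_badge); with O(sanitize_area) we get O(file_badge).
Premise 5 is O(withhold_roster -> ~file_badge); contrapositively O(file_badge -> ~withhold_roster). Since O(file_badge) holds, K gives O(~withhold_roster).
Applying K to premise 2 (O(~withhold_roster -> approve_schedule)) and O(~withhold_roster) yields O(approve_schedule).
So O(approve_schedule) holds — approve_schedule is obligatory. None of the other listed options is made obligatory by any chain of premises.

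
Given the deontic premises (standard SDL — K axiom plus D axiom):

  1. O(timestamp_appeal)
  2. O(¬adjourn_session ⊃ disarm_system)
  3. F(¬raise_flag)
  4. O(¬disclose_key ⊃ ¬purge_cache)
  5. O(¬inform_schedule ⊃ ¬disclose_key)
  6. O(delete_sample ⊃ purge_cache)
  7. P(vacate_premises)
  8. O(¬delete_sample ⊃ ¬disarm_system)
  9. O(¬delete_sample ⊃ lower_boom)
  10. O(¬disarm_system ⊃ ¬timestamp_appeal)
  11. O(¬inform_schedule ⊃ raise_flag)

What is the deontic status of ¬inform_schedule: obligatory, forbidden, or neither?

Premise 1 gives O(timestamp_appeal).
The contrapositive of premise 10 (O(¬disarm_system ⊃ ¬timestamp_appeal)) is O(timestamp_appeal ⊃ disarm_system), and O(timestamp_appeal) is already established, so O(disarm_system).
The contrapositive of premise 8 (O(¬delete_sample ⊃ ¬disarm_system)) is O(disarm_system ⊃ delete_sample), and O(disarm_system) is already established, so O(delete_sample).
With premise 6, O(delete_sample ⊃ purge_cache), the K-axiom yields O(purge_cache).
The contrapositive of premise 4 (O(¬disclose_key ⊃ ¬purge_cache)) is O(purge_cache ⊃ disclose_key), and O(purge_cache) is already established, so O(disclose_key).
The contrapositive of premise 5 (O(¬inform_schedule ⊃ ¬disclose_key)) is O(disclose_key ⊃ inform_schedule), and O(disclose_key) is already established, so O(inform_schedule).
Premises 2, 3, 7, 9, 11 do not contribute to this derivation.
Thus O(inform_schedule), which is F(¬inform_schedule): ¬inform_schedule is forbidden.

Forbidden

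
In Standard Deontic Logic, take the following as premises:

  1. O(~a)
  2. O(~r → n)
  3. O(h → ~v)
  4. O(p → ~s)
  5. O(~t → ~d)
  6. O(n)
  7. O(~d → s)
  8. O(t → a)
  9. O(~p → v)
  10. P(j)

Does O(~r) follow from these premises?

Premise 2 is O(~r → n); even if O(n) held, inferring O(~r) would be affirming the consequent — invalid.
No other premise forces O(~r). An ideal world satisfying every premise can still have ~r false, so O(~r) is not derivable.

No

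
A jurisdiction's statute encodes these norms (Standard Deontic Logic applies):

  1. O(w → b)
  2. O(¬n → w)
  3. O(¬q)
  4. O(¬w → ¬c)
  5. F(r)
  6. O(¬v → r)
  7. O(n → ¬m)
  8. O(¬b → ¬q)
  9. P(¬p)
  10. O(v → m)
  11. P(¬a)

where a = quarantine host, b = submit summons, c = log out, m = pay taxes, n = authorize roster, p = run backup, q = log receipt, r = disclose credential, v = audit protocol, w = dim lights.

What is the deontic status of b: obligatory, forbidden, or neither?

Obligatory

Premise 5 is F(r), i.e. O(¬r).
Premise 6 is O(¬v → r); contrapositively O(¬r → v). Since O(¬r) holds, K gives O(v).
From O(v) and premise 10, O(v → m), we obtain O(m).
Premise 7 is O(n → ¬m); contrapositively O(m → ¬n). Since O(m) holds, K gives O(¬n).
Premise 2 is O(¬n → w); since O(¬n), deontic closure gives O(w).
With premise 1, O(w → b), the K-axiom yields O(b).
Premises 3, 4, 8, 9, 11 do not contribute to this derivation.
Hence b is obligatory.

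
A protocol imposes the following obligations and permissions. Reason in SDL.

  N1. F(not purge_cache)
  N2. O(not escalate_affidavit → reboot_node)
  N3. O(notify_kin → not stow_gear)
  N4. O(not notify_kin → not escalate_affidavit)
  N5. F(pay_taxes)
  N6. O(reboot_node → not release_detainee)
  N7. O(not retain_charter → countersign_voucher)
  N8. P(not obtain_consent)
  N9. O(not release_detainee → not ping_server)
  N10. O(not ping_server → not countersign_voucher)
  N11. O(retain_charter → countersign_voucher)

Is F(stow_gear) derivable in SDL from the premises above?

Yes

By case analysis on not retain_charter: premise 7 gives O(not retain_charter → countersign_voucher) and premise 11 gives O(retain_charter → countersign_voucher), so O(countersign_voucher) either way.
The contrapositive of premise 10 (O(not ping_server → not countersign_voucher)) is O(countersign_voucher → ping_server), and O(countersign_voucher) is already established, so O(ping_server).
Premise 9 is O(not release_detainee → not ping_server); contrapositively O(ping_server → release_detainee). Since O(ping_server) holds, K gives O(release_detainee).
The contrapositive of premise 6 (O(reboot_node → not release_detainee)) is O(release_detainee → not reboot_node), and O(release_detainee) is already established, so O(not reboot_node).
Premise 2, O(not escalate_affidavit → reboot_node), contraposes to O(not reboot_node → escalate_affidavit); with O(not reboot_node) we get O(escalate_affidavit).
The contrapositive of premise 4 (O(not notify_kin → not escalate_affidavit)) is O(escalate_affidavit → notify_kin), and O(escalate_affidavit) is already established, so O(notify_kin).
Premise 3 is O(notify_kin → not stow_gear); since O(notify_kin), deontic closure gives O(not stow_gear).
Premises 1, 5, 8 do not contribute to this derivation.
So O(not stow_gear) holds, i.e. F(stow_gear). The claim follows.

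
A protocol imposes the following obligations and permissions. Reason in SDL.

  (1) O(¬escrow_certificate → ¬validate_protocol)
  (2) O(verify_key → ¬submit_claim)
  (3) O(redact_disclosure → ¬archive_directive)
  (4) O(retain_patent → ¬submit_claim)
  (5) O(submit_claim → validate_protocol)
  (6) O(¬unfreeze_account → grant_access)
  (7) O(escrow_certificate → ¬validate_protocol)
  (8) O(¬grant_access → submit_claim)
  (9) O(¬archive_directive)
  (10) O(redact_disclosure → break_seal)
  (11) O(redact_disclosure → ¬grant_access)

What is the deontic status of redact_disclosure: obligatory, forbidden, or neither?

Forbidden

Premises 7 and 1 cover both cases: O(escrow_certificate → ¬validate_protocol) and O(¬escrow_certificate → ¬validate_protocol). Since escrow_certificate ∨ ¬escrow_certificate is a tautology, O(¬validate_protocol) follows.
Premise 5, O(submit_claim → validate_protocol), contraposes to O(¬validate_protocol → ¬submit_claim); with O(¬validate_protocol) we get O(¬submit_claim).
Premise 8 is O(¬grant_access → submit_claim); contrapositively O(¬submit_claim → grant_access). Since O(¬submit_claim) holds, K gives O(grant_access).
Premise 11, O(redact_disclosure → ¬grant_access), contraposes to O(grant_access → ¬redact_disclosure); with O(grant_access) we get O(¬redact_disclosure).
Premises 2, 3, 4, 6, 9, 10 do not contribute to this derivation.
Thus O(¬redact_disclosure), which is F(redact_disclosure): redact_disclosure is forbidden.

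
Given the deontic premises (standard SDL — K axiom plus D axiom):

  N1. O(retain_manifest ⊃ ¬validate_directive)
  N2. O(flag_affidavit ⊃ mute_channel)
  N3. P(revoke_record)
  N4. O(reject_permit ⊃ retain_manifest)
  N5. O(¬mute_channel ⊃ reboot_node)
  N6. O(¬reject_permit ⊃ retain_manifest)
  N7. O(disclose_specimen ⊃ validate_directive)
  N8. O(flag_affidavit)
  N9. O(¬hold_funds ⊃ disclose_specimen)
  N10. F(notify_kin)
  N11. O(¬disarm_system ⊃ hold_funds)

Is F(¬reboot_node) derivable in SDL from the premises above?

No

Premise 5 is O(¬mute_channel ⊃ reboot_node), but O(¬mute_channel) is not derivable from the premises, so it does not yield O(reboot_node).
No other premise forces O(reboot_node). An ideal world satisfying every premise can still have ¬reboot_node true, so F(¬reboot_node) is not derivable.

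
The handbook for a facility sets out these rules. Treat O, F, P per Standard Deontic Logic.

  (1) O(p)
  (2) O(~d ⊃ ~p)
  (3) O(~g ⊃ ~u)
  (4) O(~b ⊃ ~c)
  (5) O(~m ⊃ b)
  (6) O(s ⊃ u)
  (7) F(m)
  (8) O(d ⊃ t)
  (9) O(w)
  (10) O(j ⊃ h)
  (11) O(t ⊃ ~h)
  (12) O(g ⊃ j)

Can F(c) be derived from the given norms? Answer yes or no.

Premise 4 is O(~b ⊃ ~c), but O(~b) is not derivable from the premises, so it does not yield O(~c).
No other premise forces O(~c). An ideal world satisfying every premise can still have c true, so F(c) is not derivable.

No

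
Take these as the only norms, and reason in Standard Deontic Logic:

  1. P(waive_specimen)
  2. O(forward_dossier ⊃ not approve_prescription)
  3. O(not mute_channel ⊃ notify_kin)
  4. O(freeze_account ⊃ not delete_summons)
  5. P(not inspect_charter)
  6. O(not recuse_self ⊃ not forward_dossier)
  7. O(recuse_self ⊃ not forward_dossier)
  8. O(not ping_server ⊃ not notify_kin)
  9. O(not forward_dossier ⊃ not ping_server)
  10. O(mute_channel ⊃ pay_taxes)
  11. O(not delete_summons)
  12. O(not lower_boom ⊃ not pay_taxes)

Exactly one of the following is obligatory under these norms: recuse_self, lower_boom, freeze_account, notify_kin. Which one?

Premises 7 and 6 cover both cases: O(recuse_self ⊃ not forward_dossier) and O(not recuse_self ⊃ not forward_dossier). Since recuse_self ∨ not recuse_self is a tautology, O(not forward_dossier) follows.
Premise 9 is O(not forward_dossier ⊃ not ping_server); since O(not forward_dossier), deontic closure gives O(not ping_server).
With premise 8, O(not ping_server ⊃ not notify_kin), the K-axiom yields O(not notify_kin).
Premise 3 is O(not mute_channel ⊃ notify_kin); contrapositively O(not notify_kin ⊃ mute_channel). Since O(not notify_kin) holds, K gives O(mute_channel).
Applying K to premise 10 (O(mute_channel ⊃ pay_taxes)) and O(mute_channel) yields O(pay_taxes).
Premise 12 is O(not lower_boom ⊃ not pay_taxes); contrapositively O(pay_taxes ⊃ lower_boom). Since O(pay_taxes) holds, K gives O(lower_boom).
So O(lower_boom) holds — lower_boom is obligatory. None of the other listed options is made obligatory by any chain of premises.

lower_boom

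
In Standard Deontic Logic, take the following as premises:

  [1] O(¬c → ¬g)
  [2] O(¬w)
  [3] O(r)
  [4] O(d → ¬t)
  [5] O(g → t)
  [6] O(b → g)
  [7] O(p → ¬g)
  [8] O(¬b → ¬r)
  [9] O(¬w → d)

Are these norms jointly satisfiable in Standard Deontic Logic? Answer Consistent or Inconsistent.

From premise 2 we have O(¬w).
Premise 9 is O(¬w → d); since O(¬w), deontic closure gives O(d).
Premise 4 is O(d → ¬t); since O(d), deontic closure gives O(¬t).
The contrapositive of premise 5 (O(g → t)) is O(¬t → ¬g), and O(¬t) is already established, so O(¬g).
Premise 6, O(b → g), contraposes to O(¬g → ¬b); with O(¬g) we get O(¬b).
From O(¬b) and premise 8, O(¬b → ¬r), we obtain O(¬r).
Yet premise 3 states O(r).
We now have both O(¬r) and O(r) — r is simultaneously obligatory and forbidden, violating the D-axiom.

Inconsistent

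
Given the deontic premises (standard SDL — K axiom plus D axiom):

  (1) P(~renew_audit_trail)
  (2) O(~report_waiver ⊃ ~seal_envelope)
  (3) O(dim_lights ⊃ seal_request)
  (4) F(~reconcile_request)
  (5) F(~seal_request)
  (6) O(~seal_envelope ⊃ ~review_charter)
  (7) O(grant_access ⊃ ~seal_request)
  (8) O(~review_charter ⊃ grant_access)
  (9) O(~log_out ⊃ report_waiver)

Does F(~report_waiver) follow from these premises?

Premise 5, F(~seal_request), is equivalent to O(seal_request).
Premise 7, O(grant_access ⊃ ~seal_request), contraposes to O(seal_request ⊃ ~grant_access); with O(seal_request) we get O(~grant_access).
Premise 8 is O(~review_charter ⊃ grant_access); contrapositively O(~grant_access ⊃ review_charter). Since O(~grant_access) holds, K gives O(review_charter).
Premise 6 is O(~seal_envelope ⊃ ~review_charter); contrapositively O(review_charter ⊃ seal_envelope). Since O(review_charter) holds, K gives O(seal_envelope).
Premise 2 is O(~report_waiver ⊃ ~seal_envelope); contrapositively O(seal_envelope ⊃ report_waiver). Since O(seal_envelope) holds, K gives O(report_waiver).
Premises 1, 3, 4, 9 do not contribute to this derivation.
So O(report_waiver) holds, i.e. F(~report_waiver). The claim follows.

Yes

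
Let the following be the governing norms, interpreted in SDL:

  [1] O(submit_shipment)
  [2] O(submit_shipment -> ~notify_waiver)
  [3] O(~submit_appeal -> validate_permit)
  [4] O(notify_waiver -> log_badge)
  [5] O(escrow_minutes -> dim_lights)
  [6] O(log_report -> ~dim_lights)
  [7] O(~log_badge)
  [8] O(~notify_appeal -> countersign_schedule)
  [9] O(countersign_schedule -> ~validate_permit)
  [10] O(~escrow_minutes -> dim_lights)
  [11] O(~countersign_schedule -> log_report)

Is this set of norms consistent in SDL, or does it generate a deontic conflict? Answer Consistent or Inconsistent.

Consistent

Premise 4 is O(notify_waiver -> log_badge), but O(notify_waiver) is not derivable from the premises, so it does not yield O(log_badge).
So O(log_badge) is not derivable, and the apparent clash with O(~log_badge) does not arise.
A world satisfying every obligation exists (e.g. countersign_schedule=true, dim_lights=true, escrow_minutes=false, log_badge=false, log_report=false, notify_appeal=false, notify_waiver=false, submit_appeal=true, submit_shipment=true, validate_permit=false); no atom is both obligatory and forbidden, so the set is consistent.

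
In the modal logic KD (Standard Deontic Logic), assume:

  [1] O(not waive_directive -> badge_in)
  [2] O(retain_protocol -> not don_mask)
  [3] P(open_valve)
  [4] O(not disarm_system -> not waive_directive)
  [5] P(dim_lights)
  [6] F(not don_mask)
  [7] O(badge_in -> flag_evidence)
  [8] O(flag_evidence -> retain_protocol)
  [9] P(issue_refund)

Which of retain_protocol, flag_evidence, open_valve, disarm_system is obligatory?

disarm_system

F(not don_mask) at premise 6 means O(don_mask).
The contrapositive of premise 2 (O(retain_protocol -> not don_mask)) is O(don_mask -> not retain_protocol), and O(don_mask) is already established, so O(not retain_protocol).
Premise 8 is O(flag_evidence -> retain_protocol); contrapositively O(not retain_protocol -> not flag_evidence). Since O(not retain_protocol) holds, K gives O(not flag_evidence).
Premise 7 is O(badge_in -> flag_evidence); contrapositively O(not flag_evidence -> not badge_in). Since O(not flag_evidence) holds, K gives O(not badge_in).
Premise 1 is O(not waive_directive -> badge_in); contrapositively O(not badge_in -> waive_directive). Since O(not badge_in) holds, K gives O(waive_directive).
Premise 4 is O(not disarm_system -> not waive_directive); contrapositively O(waive_directive -> disarm_system). Since O(waive_directive) holds, K gives O(disarm_system).
So O(disarm_system) holds — disarm_system is obligatory. None of the other listed options is made obligatory by any chain of premises.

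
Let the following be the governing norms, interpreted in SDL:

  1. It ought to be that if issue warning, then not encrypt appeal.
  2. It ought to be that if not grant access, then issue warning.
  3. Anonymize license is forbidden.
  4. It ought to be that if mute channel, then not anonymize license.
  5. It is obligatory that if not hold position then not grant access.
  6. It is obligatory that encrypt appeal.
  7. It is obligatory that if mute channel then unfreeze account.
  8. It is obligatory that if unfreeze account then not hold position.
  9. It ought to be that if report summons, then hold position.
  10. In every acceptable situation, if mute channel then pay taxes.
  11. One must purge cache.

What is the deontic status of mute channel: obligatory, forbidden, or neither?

Premise 6 gives O(encrypt_appeal).
Premise 1 is O(issue_warning → ¬encrypt_appeal); contrapositively O(encrypt_appeal → ¬issue_warning). Since O(encrypt_appeal) holds, K gives O(¬issue_warning).
Premise 2, O(¬grant_access → issue_warning), contraposes to O(¬issue_warning → grant_access); with O(¬issue_warning) we get O(grant_access).
Premise 5 is O(¬hold_position → ¬grant_access); contrapositively O(grant_access → hold_position). Since O(grant_access) holds, K gives O(hold_position).
Premise 8, O(unfreeze_account → ¬hold_position), contraposes to O(hold_position → ¬unfreeze_account); with O(hold_position) we get O(¬unfreeze_account).
Premise 7, O(mute_channel → unfreeze_account), contraposes to O(¬unfreeze_account → ¬mute_channel); with O(¬unfreeze_account) we get O(¬mute_channel).
Premises 3, 4, 9, 10, 11 do not contribute to this derivation.
Thus O(¬mute_channel), which is F(mute_channel): mute_channel is forbidden.

Forbidden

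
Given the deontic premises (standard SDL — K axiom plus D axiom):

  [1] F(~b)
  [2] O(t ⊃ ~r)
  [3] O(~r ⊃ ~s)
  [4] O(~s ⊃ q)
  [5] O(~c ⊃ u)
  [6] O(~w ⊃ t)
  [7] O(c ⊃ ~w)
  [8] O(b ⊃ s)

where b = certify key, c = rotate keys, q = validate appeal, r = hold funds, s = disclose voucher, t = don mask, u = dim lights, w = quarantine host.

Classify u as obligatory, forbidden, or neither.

Obligatory

Premise 1 is F(~b), i.e. O(b).
With premise 8, O(b ⊃ s), the K-axiom yields O(s).
Premise 3 is O(~r ⊃ ~s); contrapositively O(s ⊃ r). Since O(s) holds, K gives O(r).
The contrapositive of premise 2 (O(t ⊃ ~r)) is O(r ⊃ ~t), and O(r) is already established, so O(~t).
The contrapositive of premise 6 (O(~w ⊃ t)) is O(~t ⊃ w), and O(~t) is already established, so O(w).
The contrapositive of premise 7 (O(c ⊃ ~w)) is O(w ⊃ ~c), and O(w) is already established, so O(~c).
With premise 5, O(~c ⊃ u), the K-axiom yields O(u).
Premise 4 does not contribute to this derivation.
Hence u is obligatory.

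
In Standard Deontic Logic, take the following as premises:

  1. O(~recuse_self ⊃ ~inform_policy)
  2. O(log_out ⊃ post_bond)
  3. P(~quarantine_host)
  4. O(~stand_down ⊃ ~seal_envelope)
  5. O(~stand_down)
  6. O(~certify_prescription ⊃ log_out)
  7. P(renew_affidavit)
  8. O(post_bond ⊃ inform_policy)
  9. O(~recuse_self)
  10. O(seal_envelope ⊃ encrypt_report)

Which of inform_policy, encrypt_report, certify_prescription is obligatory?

Premise 9 gives O(~recuse_self).
With premise 1, O(~recuse_self ⊃ ~inform_policy), the K-axiom yields O(~inform_policy).
The contrapositive of premise 8 (O(post_bond ⊃ inform_policy)) is O(~inform_policy ⊃ ~post_bond), and O(~inform_policy) is already established, so O(~post_bond).
Premise 2 is O(log_out ⊃ post_bond); contrapositively O(~post_bond ⊃ ~log_out). Since O(~post_bond) holds, K gives O(~log_out).
Premise 6, O(~certify_prescription ⊃ log_out), contraposes to O(~log_out ⊃ certify_prescription); with O(~log_out) we get O(certify_prescription).
So O(certify_prescription) holds — certify_prescription is obligatory. None of the other listed options is made obligatory by any chain of premises.

certify_prescription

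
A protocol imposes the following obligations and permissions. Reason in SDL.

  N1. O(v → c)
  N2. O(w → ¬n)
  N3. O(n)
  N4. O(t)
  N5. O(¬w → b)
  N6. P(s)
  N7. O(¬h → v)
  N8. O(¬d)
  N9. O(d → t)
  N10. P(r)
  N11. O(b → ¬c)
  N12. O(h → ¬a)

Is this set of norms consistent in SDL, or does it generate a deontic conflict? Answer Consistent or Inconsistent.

Consistent

Premise 9 is O(d → t); even if O(t) held, inferring O(d) would be affirming the consequent — invalid.
So O(d) is not derivable, and the apparent clash with O(¬d) does not arise.
A world satisfying every obligation exists (e.g. a=false, b=true, c=false, d=false, h=true, n=true, r=false, s=false, t=true, v=false, w=false); no atom is both obligatory and forbidden, so the set is consistent.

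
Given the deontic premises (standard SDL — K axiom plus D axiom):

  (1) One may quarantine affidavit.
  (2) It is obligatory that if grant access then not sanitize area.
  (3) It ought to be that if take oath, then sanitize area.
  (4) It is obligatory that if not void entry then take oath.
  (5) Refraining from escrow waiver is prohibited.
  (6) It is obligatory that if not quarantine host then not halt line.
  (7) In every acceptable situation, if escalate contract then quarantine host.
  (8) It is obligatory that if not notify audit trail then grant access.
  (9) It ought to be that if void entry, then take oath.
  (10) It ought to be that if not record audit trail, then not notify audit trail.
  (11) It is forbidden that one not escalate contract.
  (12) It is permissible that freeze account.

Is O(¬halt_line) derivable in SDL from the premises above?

No

Premise 6 is O(¬quarantine_host → ¬halt_line), but O(¬quarantine_host) is not derivable from the premises, so it does not yield O(¬halt_line).
No other premise forces O(¬halt_line). An ideal world satisfying every premise can still have ¬halt_line false, so O(¬halt_line) is not derivable.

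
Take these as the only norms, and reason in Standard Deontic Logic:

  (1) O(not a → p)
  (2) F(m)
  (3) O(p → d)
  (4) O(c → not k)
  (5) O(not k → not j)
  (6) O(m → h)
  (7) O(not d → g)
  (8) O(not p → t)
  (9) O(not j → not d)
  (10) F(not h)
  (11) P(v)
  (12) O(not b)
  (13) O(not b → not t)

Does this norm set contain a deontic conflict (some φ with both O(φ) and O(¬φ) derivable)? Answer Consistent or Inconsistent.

Premise 6 is O(m → h); even if O(h) held, inferring O(m) would be affirming the consequent — invalid.
So O(m) is not derivable, and the apparent clash with O(not m) does not arise.
A world satisfying every obligation exists (e.g. a=false, b=false, c=false, d=true, g=false, h=true, j=true, k=true, m=false, p=true, t=false, v=false); no atom is both obligatory and forbidden, so the set is consistent.

Consistent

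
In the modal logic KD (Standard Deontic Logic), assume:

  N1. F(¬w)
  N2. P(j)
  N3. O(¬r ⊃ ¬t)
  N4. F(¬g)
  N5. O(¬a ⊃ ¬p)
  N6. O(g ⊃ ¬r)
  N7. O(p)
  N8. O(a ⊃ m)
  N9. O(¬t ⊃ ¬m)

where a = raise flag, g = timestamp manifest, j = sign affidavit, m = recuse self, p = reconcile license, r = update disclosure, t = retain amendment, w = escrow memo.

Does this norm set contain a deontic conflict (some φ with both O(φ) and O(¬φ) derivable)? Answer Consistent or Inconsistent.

Inconsistent

Premise 7 gives O(p).
The contrapositive of premise 5 (O(¬a ⊃ ¬p)) is O(p ⊃ a), and O(p) is already established, so O(a).
Applying K to premise 8 (O(a ⊃ m)) and O(a) yields O(m).
Premise 9 is O(¬t ⊃ ¬m); contrapositively O(m ⊃ t). Since O(m) holds, K gives O(t).
Premise 3, O(¬r ⊃ ¬t), contraposes to O(t ⊃ r); with O(t) we get O(r).
Premise 6, O(g ⊃ ¬r), contraposes to O(r ⊃ ¬g); with O(r) we get O(¬g).
Yet premise 4 is F(¬g), i.e. O(g).
We now have both O(¬g) and O(g) — g is simultaneously obligatory and forbidden, violating the D-axiom.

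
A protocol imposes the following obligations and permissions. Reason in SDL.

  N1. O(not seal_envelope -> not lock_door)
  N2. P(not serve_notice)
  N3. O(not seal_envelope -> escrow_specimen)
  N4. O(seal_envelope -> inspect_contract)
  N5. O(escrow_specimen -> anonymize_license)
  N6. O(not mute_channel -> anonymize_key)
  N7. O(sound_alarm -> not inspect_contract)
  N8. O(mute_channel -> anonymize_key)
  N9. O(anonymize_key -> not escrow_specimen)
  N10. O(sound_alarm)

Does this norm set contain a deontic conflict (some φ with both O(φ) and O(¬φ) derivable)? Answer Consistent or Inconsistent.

Inconsistent

Premises 8 and 6 cover both cases: O(mute_channel -> anonymize_key) and O(not mute_channel -> anonymize_key). Since mute_channel ∨ not mute_channel is a tautology, O(anonymize_key) follows.
Applying K to premise 9 (O(anonymize_key -> not escrow_specimen)) and O(anonymize_key) yields O(not escrow_specimen).
The contrapositive of premise 3 (O(not seal_envelope -> escrow_specimen)) is O(not escrow_specimen -> seal_envelope), and O(not escrow_specimen) is already established, so O(seal_envelope).
Applying K to premise 4 (O(seal_envelope -> inspect_contract)) and O(seal_envelope) yields O(inspect_contract).
Premise 7, O(sound_alarm -> not inspect_contract), contraposes to O(inspect_contract -> not sound_alarm); with O(inspect_contract) we get O(not sound_alarm).
Yet premise 10 states O(sound_alarm).
We now have both O(not sound_alarm) and O(sound_alarm) — sound_alarm is simultaneously obligatory and forbidden, violating the D-axiom.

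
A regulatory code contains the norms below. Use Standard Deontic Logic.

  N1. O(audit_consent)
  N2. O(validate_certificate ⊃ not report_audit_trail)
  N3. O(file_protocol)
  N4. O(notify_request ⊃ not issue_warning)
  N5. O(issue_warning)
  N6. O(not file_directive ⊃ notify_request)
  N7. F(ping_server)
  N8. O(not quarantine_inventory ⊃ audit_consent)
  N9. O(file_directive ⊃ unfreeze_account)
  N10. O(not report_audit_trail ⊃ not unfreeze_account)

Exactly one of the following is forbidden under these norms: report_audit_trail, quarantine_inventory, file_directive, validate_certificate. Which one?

validate_certificate

Premise 5 gives O(issue_warning).
Premise 4 is O(notify_request ⊃ not issue_warning); contrapositively O(issue_warning ⊃ not notify_request). Since O(issue_warning) holds, K gives O(not notify_request).
Premise 6 is O(not file_directive ⊃ notify_request); contrapositively O(not notify_request ⊃ file_directive). Since O(not notify_request) holds, K gives O(file_directive).
Applying K to premise 9 (O(file_directive ⊃ unfreeze_account)) and O(file_directive) yields O(unfreeze_account).
Premise 10 is O(not report_audit_trail ⊃ not unfreeze_account); contrapositively O(unfreeze_account ⊃ report_audit_trail). Since O(unfreeze_account) holds, K gives O(report_audit_trail).
Premise 2 is O(validate_certificate ⊃ not report_audit_trail); contrapositively O(report_audit_trail ⊃ not validate_certificate). Since O(report_audit_trail) holds, K gives O(not validate_certificate).
So O(not validate_certificate) holds, i.e. validate_certificate is forbidden. None of the other listed options is forbidden under the premises.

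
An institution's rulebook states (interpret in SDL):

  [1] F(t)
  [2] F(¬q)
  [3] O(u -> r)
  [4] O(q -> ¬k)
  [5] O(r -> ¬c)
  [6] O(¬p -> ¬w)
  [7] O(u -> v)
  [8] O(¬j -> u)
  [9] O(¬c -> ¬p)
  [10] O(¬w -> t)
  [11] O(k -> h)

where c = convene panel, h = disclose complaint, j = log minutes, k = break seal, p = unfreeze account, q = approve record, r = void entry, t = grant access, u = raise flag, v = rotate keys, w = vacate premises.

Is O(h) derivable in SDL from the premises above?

Premise 11 is O(k -> h), but O(k) is not derivable from the premises, so it does not yield O(h).
No other premise forces O(h). An ideal world satisfying every premise can still have h false, so O(h) is not derivable.

No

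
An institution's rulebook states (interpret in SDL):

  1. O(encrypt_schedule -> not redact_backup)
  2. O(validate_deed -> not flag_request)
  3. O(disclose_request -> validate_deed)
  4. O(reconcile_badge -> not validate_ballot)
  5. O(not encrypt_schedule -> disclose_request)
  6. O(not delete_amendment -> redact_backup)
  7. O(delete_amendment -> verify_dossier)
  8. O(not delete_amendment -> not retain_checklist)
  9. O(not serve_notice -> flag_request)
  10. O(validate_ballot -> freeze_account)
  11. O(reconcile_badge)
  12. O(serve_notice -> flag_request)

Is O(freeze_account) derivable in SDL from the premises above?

Premise 10 is O(validate_ballot -> freeze_account), but O(validate_ballot) is not derivable from the premises, so it does not yield O(freeze_account).
No other premise forces O(freeze_account). An ideal world satisfying every premise can still have freeze_account false, so O(freeze_account) is not derivable.

No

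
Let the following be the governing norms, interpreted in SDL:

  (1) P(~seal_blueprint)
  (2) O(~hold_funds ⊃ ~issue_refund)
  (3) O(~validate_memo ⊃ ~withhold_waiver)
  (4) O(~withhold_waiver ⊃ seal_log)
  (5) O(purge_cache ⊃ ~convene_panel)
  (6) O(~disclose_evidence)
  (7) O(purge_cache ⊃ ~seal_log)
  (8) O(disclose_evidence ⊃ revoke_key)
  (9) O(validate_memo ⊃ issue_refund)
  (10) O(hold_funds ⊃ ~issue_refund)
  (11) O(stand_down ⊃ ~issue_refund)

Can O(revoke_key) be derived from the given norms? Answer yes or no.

Premise 8 is O(disclose_evidence ⊃ revoke_key), but O(disclose_evidence) is not derivable from the premises, so it does not yield O(revoke_key).
No other premise forces O(revoke_key). An ideal world satisfying every premise can still have revoke_key false, so O(revoke_key) is not derivable.

No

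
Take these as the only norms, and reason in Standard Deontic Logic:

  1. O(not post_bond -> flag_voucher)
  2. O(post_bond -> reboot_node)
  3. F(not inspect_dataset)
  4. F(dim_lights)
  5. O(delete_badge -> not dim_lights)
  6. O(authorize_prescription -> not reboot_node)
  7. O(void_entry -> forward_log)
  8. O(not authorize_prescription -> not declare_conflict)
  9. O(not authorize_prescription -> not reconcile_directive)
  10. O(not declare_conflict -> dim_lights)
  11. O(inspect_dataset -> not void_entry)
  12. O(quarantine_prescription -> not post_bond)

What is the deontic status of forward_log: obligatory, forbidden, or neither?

Neither

Premise 7 is O(void_entry -> forward_log), but O(void_entry) is not derivable from the premises, so it does not yield O(forward_log).
No premise or chain of K-axiom applications forces O(forward_log), and none forces O(not forward_log). So forward_log is neither obligatory nor forbidden under these norms.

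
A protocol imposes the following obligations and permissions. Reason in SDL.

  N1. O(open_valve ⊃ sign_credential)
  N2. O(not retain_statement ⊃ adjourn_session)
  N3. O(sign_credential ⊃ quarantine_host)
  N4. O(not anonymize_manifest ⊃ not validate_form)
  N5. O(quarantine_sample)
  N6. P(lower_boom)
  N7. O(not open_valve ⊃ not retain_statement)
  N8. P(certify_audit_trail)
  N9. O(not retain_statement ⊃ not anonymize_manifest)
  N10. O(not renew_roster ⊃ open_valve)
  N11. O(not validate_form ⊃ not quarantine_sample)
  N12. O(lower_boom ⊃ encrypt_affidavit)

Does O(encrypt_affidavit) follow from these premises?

No

Premise 12 is O(lower_boom ⊃ encrypt_affidavit), but O(lower_boom) is not derivable from the premises (the permission P(lower_boom) asserts only not O(not lower_boom), not O(lower_boom)), so it does not yield O(encrypt_affidavit).
No other premise forces O(encrypt_affidavit). An ideal world satisfying every premise can still have encrypt_affidavit false, so O(encrypt_affidavit) is not derivable.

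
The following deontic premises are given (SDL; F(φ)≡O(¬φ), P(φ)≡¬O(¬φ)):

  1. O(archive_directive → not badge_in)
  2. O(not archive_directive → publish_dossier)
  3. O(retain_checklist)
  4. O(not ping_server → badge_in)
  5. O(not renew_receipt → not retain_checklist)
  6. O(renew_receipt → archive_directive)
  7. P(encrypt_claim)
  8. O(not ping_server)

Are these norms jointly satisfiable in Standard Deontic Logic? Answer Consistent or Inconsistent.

Inconsistent

Premise 3 states O(retain_checklist) outright.
The contrapositive of premise 5 (O(not renew_receipt → not retain_checklist)) is O(retain_checklist → renew_receipt), and O(retain_checklist) is already established, so O(renew_receipt).
From O(renew_receipt) and premise 6, O(renew_receipt → archive_directive), we obtain O(archive_directive).
From O(archive_directive) and premise 1, O(archive_directive → not badge_in), we obtain O(not badge_in).
The contrapositive of premise 4 (O(not ping_server → badge_in)) is O(not badge_in → ping_server), and O(not badge_in) is already established, so O(ping_server).
However, premise 8 gives O(not ping_server).
We now have both O(ping_server) and O(not ping_server) — ping_server is simultaneously obligatory and forbidden, violating the D-axiom.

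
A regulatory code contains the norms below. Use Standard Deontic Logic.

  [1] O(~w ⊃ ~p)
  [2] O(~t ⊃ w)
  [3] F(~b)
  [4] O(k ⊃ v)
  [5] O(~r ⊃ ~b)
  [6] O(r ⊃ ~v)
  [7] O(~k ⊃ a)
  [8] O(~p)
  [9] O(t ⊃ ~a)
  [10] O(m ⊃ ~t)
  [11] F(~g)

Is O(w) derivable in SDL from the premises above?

Premise 3, F(~b), is equivalent to O(b).
Premise 5 is O(~r ⊃ ~b); contrapositively O(b ⊃ r). Since O(b) holds, K gives O(r).
Premise 6 is O(r ⊃ ~v); since O(r), deontic closure gives O(~v).
Premise 4, O(k ⊃ v), contraposes to O(~v ⊃ ~k); with O(~v) we get O(~k).
With premise 7, O(~k ⊃ a), the K-axiom yields O(a).
The contrapositive of premise 9 (O(t ⊃ ~a)) is O(a ⊃ ~t), and O(a) is already established, so O(~t).
Applying K to premise 2 (O(~t ⊃ w)) and O(~t) yields O(w).
Premises 1, 8, 10, 11 do not contribute to this derivation.
So O(w) follows.

Yes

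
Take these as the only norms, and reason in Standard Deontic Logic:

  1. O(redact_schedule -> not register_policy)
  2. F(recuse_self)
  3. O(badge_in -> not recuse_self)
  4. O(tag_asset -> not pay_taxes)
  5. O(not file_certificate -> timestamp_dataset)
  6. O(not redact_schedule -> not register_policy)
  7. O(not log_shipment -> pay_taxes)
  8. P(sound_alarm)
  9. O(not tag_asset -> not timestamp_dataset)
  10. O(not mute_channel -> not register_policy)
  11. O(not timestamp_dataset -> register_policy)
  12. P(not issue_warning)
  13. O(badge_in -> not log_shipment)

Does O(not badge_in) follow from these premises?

Premises 6 and 1 are O(not redact_schedule -> not register_policy) and O(redact_schedule -> not register_policy); every ideal world satisfies not redact_schedule or redact_schedule, so in either case not register_policy holds — hence O(not register_policy).
The contrapositive of premise 11 (O(not timestamp_dataset -> register_policy)) is O(not register_policy -> timestamp_dataset), and O(not register_policy) is already established, so O(timestamp_dataset).
Premise 9, O(not tag_asset -> not timestamp_dataset), contraposes to O(timestamp_dataset -> tag_asset); with O(timestamp_dataset) we get O(tag_asset).
From O(tag_asset) and premise 4, O(tag_asset -> not pay_taxes), we obtain O(not pay_taxes).
Premise 7, O(not log_shipment -> pay_taxes), contraposes to O(not pay_taxes -> log_shipment); with O(not pay_taxes) we get O(log_shipment).
Premise 13, O(badge_in -> not log_shipment), contraposes to O(log_shipment -> not badge_in); with O(log_shipment) we get O(not badge_in).
Premises 2, 3, 5, 8, 10, 12 do not contribute to this derivation.
So O(not badge_in) follows.

Yes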